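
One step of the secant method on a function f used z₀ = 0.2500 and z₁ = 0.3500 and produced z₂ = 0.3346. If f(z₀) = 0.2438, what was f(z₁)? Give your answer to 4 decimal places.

-0.0444

The secant line through (0.2500, 0.2438) and (0.3500, f(z₁)) crosses zero at z₂ = 0.3346.
So (0.2500, 0.2438), (0.3500, f(z₁)), (0.3346, 0) are collinear:
f(z₁) = 0.2438 · (0.3500 − 0.3346) / (0.2500 − 0.3346) = 0.2438 · (0.015400)/(-0.084600) = -0.044380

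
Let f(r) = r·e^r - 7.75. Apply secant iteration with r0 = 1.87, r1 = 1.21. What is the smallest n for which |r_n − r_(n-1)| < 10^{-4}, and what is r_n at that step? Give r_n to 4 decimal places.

f(1.87) = 4.383114, f(1.21) = -3.692284
r2 = 1.210000 − (-3.692284)·(-0.660000)/(-8.075398) = 1.511769;  |Δ| = 0.301769
f(1.511769) = -0.894509
r3 = 1.511769 − (-0.894509)·(0.301769)/(2.797775) = 1.608251;  |Δ| = 0.096482
f(1.608251) = 0.281722
r4 = 1.608251 − 0.281722·(0.096482)/(1.176231) = 1.585143;  |Δ| = 0.023109
f(1.585143) = -0.014522
r5 = 1.585143 − (-0.014522)·(-0.023109)/(-0.296244) = 1.586276;  |Δ| = 0.001133
f(1.586276) = -0.000220
r6 = 1.586276 − (-0.000220)·(0.001133)/(0.014302) = 1.586293;  |Δ| = 0.000017
|r6 − r5| = 0.000017 < 10^{-4}

n = 6, r_n = 1.5863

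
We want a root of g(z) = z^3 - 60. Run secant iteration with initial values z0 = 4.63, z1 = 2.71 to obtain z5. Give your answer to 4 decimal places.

3.9147

g(4.63) = 39.252847, g(2.71) = -40.097489
z2 = 2.710000 − (-40.097489)·(2.710000 − 4.630000) / (-40.097489 − 39.252847) = 2.710000 − (76.987179)/(-79.350336) = 3.680219
g(3.680219) = -10.155083
z3 = 3.680219 − (-10.155083)·(3.680219 − 2.710000) / (-10.155083 − (-40.097489)) = 3.680219 − (-9.852651)/(29.942406) = 4.009272
g(4.009272) = 4.446094
z4 = 4.009272 − 4.446094·(4.009272 − 3.680219) / (4.446094 − (-10.155083)) = 4.009272 − (1.463002)/(14.601176) = 3.909075
g(3.909075) = -0.265964
z5 = 3.909075 − (-0.265964)·(3.909075 − 4.009272) / (-0.265964 − 4.446094) = 3.909075 − (0.026649)/(-4.712058) = 3.914730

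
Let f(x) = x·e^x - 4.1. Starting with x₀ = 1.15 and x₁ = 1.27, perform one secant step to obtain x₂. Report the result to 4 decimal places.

1.2131

f(1.15) = -0.468078, f(1.27) = 0.422283
x₂ = 1.270000 − 0.422283·(1.270000 − 1.150000) / (0.422283 − (-0.468078)) = 1.270000 − (0.050674)/(0.890361) = 1.213086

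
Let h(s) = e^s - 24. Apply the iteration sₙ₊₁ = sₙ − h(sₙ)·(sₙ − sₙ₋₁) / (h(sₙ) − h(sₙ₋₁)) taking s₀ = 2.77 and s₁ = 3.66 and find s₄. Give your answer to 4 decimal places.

h(2.77) = -8.041366, h(3.66) = 14.861343
s₂ = 3.660000 − 14.861343·(3.660000 − 2.770000) / (14.861343 − (-8.041366)) = 3.660000 − (13.226595)/(22.902709) = 3.082488
h(3.082488) = -2.187401
s₃ = 3.082488 − (-2.187401)·(3.082488 − 3.660000) / (-2.187401 − 14.861343) = 3.082488 − (1.263251)/(-17.048744) = 3.156584
h(3.156584) = -0.509780
s₄ = 3.156584 − (-0.509780)·(3.156584 − 3.082488) / (-0.509780 − (-2.187401)) = 3.156584 − (-0.037773)/(1.677621) = 3.179100

3.1791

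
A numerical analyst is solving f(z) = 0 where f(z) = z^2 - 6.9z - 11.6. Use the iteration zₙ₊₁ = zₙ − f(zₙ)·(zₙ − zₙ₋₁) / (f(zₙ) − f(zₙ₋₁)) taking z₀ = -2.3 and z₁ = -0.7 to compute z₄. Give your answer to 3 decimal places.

f(-2.3) = 9.56000, f(-0.7) = -6.28000
z₂ = -0.70000 − (-6.28000)·(-0.70000 − (-2.30000)) / (-6.28000 − 9.56000) = -0.70000 − (-10.04800)/(-15.84000) = -1.33434
f(-1.33434) = -0.61256
z₃ = -1.33434 − (-0.61256)·(-1.33434 − (-0.70000)) / (-0.61256 − (-6.28000)) = -1.33434 − (0.38857)/(5.66744) = -1.40291
f(-1.40291) = 0.04819
z₄ = -1.40291 − 0.04819·(-1.40291 − (-1.33434)) / (0.04819 − (-0.61256)) = -1.40291 − (-0.00330)/(0.66075) = -1.39790

-1.398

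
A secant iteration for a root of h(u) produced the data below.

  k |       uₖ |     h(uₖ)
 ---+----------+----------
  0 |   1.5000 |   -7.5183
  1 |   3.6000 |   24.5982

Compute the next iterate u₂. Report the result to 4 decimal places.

1.9916

u₂ = 3.6000 − 24.5982·(3.6000 − 1.5000) / (24.5982 − (-7.5183))
   = 3.6000 − (51.656220)/(32.116500) = 1.991599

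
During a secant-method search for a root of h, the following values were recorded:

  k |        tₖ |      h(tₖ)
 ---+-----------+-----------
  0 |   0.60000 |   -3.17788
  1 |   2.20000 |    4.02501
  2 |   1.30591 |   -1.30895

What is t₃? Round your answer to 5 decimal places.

t₃ = 1.30591 − (-1.30895)·(1.30591 − 2.20000) / (-1.30895 − 4.02501)
   = 1.30591 − (1.1703191)/(-5.3339600) = 1.5253191

1.52532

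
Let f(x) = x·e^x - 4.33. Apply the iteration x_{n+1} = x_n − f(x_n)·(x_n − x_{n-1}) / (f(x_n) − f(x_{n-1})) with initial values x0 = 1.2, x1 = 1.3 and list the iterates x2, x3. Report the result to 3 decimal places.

1.244, 1.246

f(1.2) = -0.34586, f(1.3) = 0.44009
x2 = 1.30000 − 0.44009·(1.30000 − 1.20000) / (0.44009 − (-0.34586)) = 1.30000 − (0.04401)/(0.78595) = 1.24401
f(1.24401) = -0.01394
x3 = 1.24401 − (-0.01394)·(1.24401 − 1.30000) / (-0.01394 − 0.44009) = 1.24401 − (0.00078)/(-0.45403) = 1.24573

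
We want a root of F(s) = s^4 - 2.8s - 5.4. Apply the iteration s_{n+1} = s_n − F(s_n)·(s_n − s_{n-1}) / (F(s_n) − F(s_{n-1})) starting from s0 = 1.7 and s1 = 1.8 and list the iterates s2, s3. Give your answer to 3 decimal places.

1.797, 1.797

F(1.7) = -1.80790, F(1.8) = 0.05760
s2 = 1.80000 − 0.05760·(1.80000 − 1.70000) / (0.05760 − (-1.80790)) = 1.80000 − (0.00576)/(1.86550) = 1.79691
F(1.79691) = -0.00560
s3 = 1.79691 − (-0.00560)·(1.79691 − 1.80000) / (-0.00560 − 0.05760) = 1.79691 − (0.00002)/(-0.06320) = 1.79719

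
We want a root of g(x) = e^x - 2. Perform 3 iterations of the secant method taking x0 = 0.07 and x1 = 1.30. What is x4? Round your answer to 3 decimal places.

0.698

g(0.07) = -0.92749, g(1.30) = 1.66930
x2 = 1.30000 − 1.66930·(1.30000 − 0.07000) / (1.66930 − (-0.92749)) = 1.30000 − (2.05323)/(2.59679) = 0.50932
g(0.50932) = -0.33584
x3 = 0.50932 − (-0.33584)·(0.50932 − 1.30000) / (-0.33584 − 1.66930) = 0.50932 − (0.26555)/(-2.00514) = 0.64175
g(0.64175) = -0.10020
x4 = 0.64175 − (-0.10020)·(0.64175 − 0.50932) / (-0.10020 − (-0.33584)) = 0.64175 − (-0.01327)/(0.23565) = 0.69806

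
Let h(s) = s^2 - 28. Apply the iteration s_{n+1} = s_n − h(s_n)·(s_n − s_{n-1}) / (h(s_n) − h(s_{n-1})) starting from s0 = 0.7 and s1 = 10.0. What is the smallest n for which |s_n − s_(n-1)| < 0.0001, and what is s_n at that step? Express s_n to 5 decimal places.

n = 8, s_n = 5.29150

h(0.7) = -27.5100000, h(10.0) = 72.0000000
s2 = 10.0000000 − 72.0000000·(9.3000000)/(99.5100000) = 3.2710280;  |Δ| = 6.7289720
h(3.2710280) = -17.3003756
s3 = 3.2710280 − (-17.3003756)·(-6.7289720)/(-89.3003756) = 4.5746479;  |Δ| = 1.3036198
h(4.5746479) = -7.0725967
s4 = 4.5746479 − (-7.0725967)·(1.3036198)/(10.2277789) = 5.4761122;  |Δ| = 0.9014643
h(5.4761122) = 1.9878046
s5 = 5.4761122 − 1.9878046·(0.9014643)/(9.0604013) = 5.2783356;  |Δ| = 0.1977765
h(5.2783356) = -0.1391729
s6 = 5.2783356 − (-0.1391729)·(-0.1977765)/(-2.1269776) = 5.2912766;  |Δ| = 0.0129410
h(5.2912766) = -0.0023920
s7 = 5.2912766 − (-0.0023920)·(0.0129410)/(0.1367810) = 5.2915029;  |Δ| = 0.0002263
h(5.2915029) = 0.0000030
s8 = 5.2915029 − 0.0000030·(0.0002263)/(0.0023949) = 5.2915026;  |Δ| = 0.0000003
|s8 − s7| = 0.0000003 < 0.0001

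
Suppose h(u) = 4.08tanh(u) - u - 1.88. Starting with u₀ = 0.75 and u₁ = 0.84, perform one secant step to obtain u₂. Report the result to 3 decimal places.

h(0.75) = -0.03859, h(0.84) = 0.07810
u₂ = 0.84000 − 0.07810·(0.84000 − 0.75000) / (0.07810 − (-0.03859)) = 0.84000 − (0.00703)/(0.11669) = 0.77976

0.780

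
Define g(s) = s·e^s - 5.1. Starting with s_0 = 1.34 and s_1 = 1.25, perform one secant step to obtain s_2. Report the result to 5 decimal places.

g(1.34) = 0.0175183, g(1.25) = -0.7370713
s_2 = 1.2500000 − (-0.7370713)·(1.2500000 − 1.3400000) / (-0.7370713 − 0.0175183) = 1.2500000 − (0.0663364)/(-0.7545896) = 1.3379106

1.33791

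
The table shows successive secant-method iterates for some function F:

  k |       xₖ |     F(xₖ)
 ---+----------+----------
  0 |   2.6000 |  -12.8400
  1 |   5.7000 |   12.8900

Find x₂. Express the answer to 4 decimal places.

x₂ = 5.7000 − 12.8900·(5.7000 − 2.6000) / (12.8900 − (-12.8400))
   = 5.7000 − (39.959000)/(25.730000) = 4.146988

4.1470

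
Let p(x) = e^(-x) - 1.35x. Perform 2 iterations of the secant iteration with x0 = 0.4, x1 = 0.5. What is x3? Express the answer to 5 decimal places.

p(0.4) = 0.1303200, p(0.5) = -0.0684693
x2 = 0.5000000 − (-0.0684693)·(0.5000000 − 0.4000000) / (-0.0684693 − 0.1303200) = 0.5000000 − (-0.0068469)/(-0.1987894) = 0.4655568
p(0.4655568) = -0.0007163
x3 = 0.4655568 − (-0.0007163)·(0.4655568 − 0.5000000) / (-0.0007163 − (-0.0684693)) = 0.4655568 − (0.0000247)/(0.0677530) = 0.4651927

0.46519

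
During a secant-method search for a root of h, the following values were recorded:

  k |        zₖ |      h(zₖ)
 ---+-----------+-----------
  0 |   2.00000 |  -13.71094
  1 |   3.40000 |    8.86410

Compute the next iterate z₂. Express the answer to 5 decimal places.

z₂ = 3.40000 − 8.86410·(3.40000 − 2.00000) / (8.86410 − (-13.71094))
   = 3.40000 − (12.4097400)/(22.5750400) = 2.8502893

2.85029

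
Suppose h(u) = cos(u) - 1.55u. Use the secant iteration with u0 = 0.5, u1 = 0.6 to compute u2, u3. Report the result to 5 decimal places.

h(0.5) = 0.1025826, h(0.6) = -0.1046644
u2 = 0.6000000 − (-0.1046644)·(0.6000000 − 0.5000000) / (-0.1046644 − 0.1025826) = 0.6000000 − (-0.0104664)/(-0.2072469) = 0.5494977
h(0.5494977) = 0.0010654
u3 = 0.5494977 − 0.0010654·(0.5494977 − 0.6000000) / (0.0010654 − (-0.1046644)) = 0.5494977 − (-0.0000538)/(0.1057298) = 0.5500067

0.54950, 0.55001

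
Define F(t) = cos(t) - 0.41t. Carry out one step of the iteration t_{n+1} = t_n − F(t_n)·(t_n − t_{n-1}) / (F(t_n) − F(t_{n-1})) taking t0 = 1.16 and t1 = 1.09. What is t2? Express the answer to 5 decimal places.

F(1.16) = -0.0762605, F(1.09) = 0.0155854
t2 = 1.0900000 − 0.0155854·(1.0900000 − 1.1600000) / (0.0155854 − (-0.0762605)) = 1.0900000 − (-0.0010910)/(0.0918458) = 1.1018783

1.10188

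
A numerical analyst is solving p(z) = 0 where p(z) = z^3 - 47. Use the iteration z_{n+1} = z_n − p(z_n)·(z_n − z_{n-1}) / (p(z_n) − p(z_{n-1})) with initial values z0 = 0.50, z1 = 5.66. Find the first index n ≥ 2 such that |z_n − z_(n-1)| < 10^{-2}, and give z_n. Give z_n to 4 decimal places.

p(0.50) = -46.875000, p(5.66) = 134.321496
z2 = 5.660000 − 134.321496·(5.160000)/(181.196496) = 1.834877;  |Δ| = 3.825123
p(1.834877) = -40.822386
z3 = 1.834877 − (-40.822386)·(-3.825123)/(-175.143882) = 2.726433;  |Δ| = 0.891556
p(2.726433) = -26.733227
z4 = 2.726433 − (-26.733227)·(0.891556)/(14.089160) = 4.418101;  |Δ| = 1.691668
p(4.418101) = 39.239651
z5 = 4.418101 − 39.239651·(1.691668)/(65.972877) = 3.411923;  |Δ| = 1.006178
p(3.411923) = -7.281052
z6 = 3.411923 − (-7.281052)·(-1.006178)/(-46.520703) = 3.569402;  |Δ| = 0.157479
p(3.569402) = -1.523559
z7 = 3.569402 − (-1.523559)·(0.157479)/(5.757493) = 3.611075;  |Δ| = 0.041672
p(3.611075) = 0.087908
z8 = 3.611075 − 0.087908·(0.041672)/(1.611467) = 3.608801;  |Δ| = 0.002273
|z8 − z7| = 0.002273 < 10^{-2}

n = 8, z_n = 3.6088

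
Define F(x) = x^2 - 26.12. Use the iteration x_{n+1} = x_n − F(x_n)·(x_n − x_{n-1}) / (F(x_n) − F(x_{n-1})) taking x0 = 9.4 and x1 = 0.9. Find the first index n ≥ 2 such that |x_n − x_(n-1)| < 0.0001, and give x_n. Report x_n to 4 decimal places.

n = 8, x_n = 5.1108

F(9.4) = 62.240000, F(0.9) = -25.310000
x2 = 0.900000 − (-25.310000)·(-8.500000)/(-87.550000) = 3.357282;  |Δ| = 2.457282
F(3.357282) = -14.848661
x3 = 3.357282 − (-14.848661)·(2.457282)/(10.461339) = 6.845108;  |Δ| = 3.487827
F(6.845108) = 20.735508
x4 = 6.845108 − 20.735508·(3.487827)/(35.584169) = 4.812692;  |Δ| = 2.032417
F(4.812692) = -2.958000
x5 = 4.812692 − (-2.958000)·(-2.032417)/(-23.693508) = 5.066427;  |Δ| = 0.253736
F(5.066427) = -0.451315
x6 = 5.066427 − (-0.451315)·(0.253736)/(2.506685) = 5.112111;  |Δ| = 0.045684
F(5.112111) = 0.013679
x7 = 5.112111 − 0.013679·(0.045684)/(0.464993) = 5.110767;  |Δ| = 0.001344
F(5.110767) = -0.000060
x8 = 5.110767 − (-0.000060)·(-0.001344)/(-0.013738) = 5.110773;  |Δ| = 0.000006
|x8 − x7| = 0.000006 < 0.0001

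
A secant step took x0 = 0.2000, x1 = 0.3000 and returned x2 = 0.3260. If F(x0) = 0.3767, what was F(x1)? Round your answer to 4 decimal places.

The secant line through (0.2000, 0.3767) and (0.3000, F(x1)) crosses zero at x2 = 0.3260.
So (0.2000, 0.3767), (0.3000, F(x1)), (0.3260, 0) are collinear:
F(x1) = 0.3767 · (0.3000 − 0.3260) / (0.2000 − 0.3260) = 0.3767 · (-0.026000)/(-0.126000) = 0.077732

0.0777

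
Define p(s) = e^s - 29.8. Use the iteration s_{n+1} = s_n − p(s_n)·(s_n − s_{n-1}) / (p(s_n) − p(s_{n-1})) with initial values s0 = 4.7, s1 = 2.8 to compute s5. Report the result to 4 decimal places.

3.3935

p(4.7) = 80.147172, p(2.8) = -13.355353
s2 = 2.800000 − (-13.355353)·(2.800000 − 4.700000) / (-13.355353 − 80.147172) = 2.800000 − (25.375171)/(-93.502526) = 3.071385
p(3.071385) = -8.228244
s3 = 3.071385 − (-8.228244)·(3.071385 − 2.800000) / (-8.228244 − (-13.355353)) = 3.071385 − (-2.233021)/(5.127109) = 3.506917
p(3.506917) = 3.545306
s4 = 3.506917 − 3.545306·(3.506917 − 3.071385) / (3.545306 − (-8.228244)) = 3.506917 − (1.544095)/(11.773550) = 3.375768
p(3.375768) = -0.553276
s5 = 3.375768 − (-0.553276)·(3.375768 − 3.506917) / (-0.553276 − 3.545306) = 3.375768 − (0.072562)/(-4.098582) = 3.393472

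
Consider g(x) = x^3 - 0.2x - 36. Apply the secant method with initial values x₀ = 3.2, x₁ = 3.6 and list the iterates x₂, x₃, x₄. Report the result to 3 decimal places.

g(3.2) = -3.87200, g(3.6) = 9.93600
x₂ = 3.60000 − 9.93600·(3.60000 − 3.20000) / (9.93600 − (-3.87200)) = 3.60000 − (3.97440)/(13.80800) = 3.31217
g(3.31217) = -0.32647
x₃ = 3.31217 − (-0.32647)·(3.31217 − 3.60000) / (-0.32647 − 9.93600) = 3.31217 − (0.09397)/(-10.26247) = 3.32132
g(3.32132) = -0.02611
x₄ = 3.32132 − (-0.02611)·(3.32132 − 3.31217) / (-0.02611 − (-0.32647)) = 3.32132 − (-0.00024)/(0.30036) = 3.32212

3.312, 3.321, 3.322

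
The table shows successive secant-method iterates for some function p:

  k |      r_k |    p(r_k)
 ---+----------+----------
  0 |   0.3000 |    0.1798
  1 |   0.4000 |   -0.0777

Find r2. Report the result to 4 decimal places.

0.3698

r2 = 0.4000 − (-0.0777)·(0.4000 − 0.3000) / (-0.0777 − 0.1798)
   = 0.4000 − (-0.007770)/(-0.257500) = 0.369825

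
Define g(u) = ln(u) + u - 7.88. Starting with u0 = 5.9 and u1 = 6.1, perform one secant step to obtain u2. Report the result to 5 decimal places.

6.07575

g(5.9) = -0.2050476, g(6.1) = 0.0282888
u2 = 6.1000000 − 0.0282888·(6.1000000 − 5.9000000) / (0.0282888 − (-0.2050476)) = 6.1000000 − (0.0056578)/(0.2333364) = 6.0757528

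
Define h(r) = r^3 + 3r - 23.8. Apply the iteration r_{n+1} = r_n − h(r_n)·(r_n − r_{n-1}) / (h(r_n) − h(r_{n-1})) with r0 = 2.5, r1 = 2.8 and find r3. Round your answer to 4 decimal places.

h(2.5) = -0.675000, h(2.8) = 6.552000
r2 = 2.800000 − 6.552000·(2.800000 − 2.500000) / (6.552000 − (-0.675000)) = 2.800000 − (1.965600)/(7.227000) = 2.528020
h(2.528020) = -0.059656
r3 = 2.528020 − (-0.059656)·(2.528020 − 2.800000) / (-0.059656 − 6.552000) = 2.528020 − (0.016225)/(-6.611656) = 2.530474

2.5305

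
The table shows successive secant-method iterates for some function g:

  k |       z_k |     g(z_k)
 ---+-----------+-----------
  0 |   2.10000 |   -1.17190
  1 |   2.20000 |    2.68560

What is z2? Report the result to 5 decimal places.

2.13038

z2 = 2.20000 − 2.68560·(2.20000 − 2.10000) / (2.68560 − (-1.17190))
   = 2.20000 − (0.2685600)/(3.8575000) = 2.1303798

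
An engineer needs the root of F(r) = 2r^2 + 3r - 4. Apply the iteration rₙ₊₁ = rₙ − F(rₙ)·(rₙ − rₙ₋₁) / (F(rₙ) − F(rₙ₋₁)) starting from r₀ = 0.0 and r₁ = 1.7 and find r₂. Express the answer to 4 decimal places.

F(0.0) = -4.000000, F(1.7) = 6.880000
r₂ = 1.700000 − 6.880000·(1.700000 − 0.000000) / (6.880000 − (-4.000000)) = 1.700000 − (11.696000)/(10.880000) = 0.625000

0.6250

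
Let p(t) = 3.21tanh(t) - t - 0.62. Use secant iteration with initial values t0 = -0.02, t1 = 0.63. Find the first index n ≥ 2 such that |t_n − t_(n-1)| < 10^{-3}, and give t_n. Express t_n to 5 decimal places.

n = 5, t_n = 0.29223

p(-0.02) = -0.6641914, p(0.63) = 0.5413476
t2 = 0.6300000 − 0.5413476·(0.6500000)/(1.2055391) = 0.3381173;  |Δ| = 0.2918827
p(0.3381173) = 0.0876865
t3 = 0.3381173 − 0.0876865·(-0.2918827)/(-0.4536611) = 0.2817004;  |Δ| = 0.0564170
p(0.2817004) = -0.0206257
t4 = 0.2817004 − (-0.0206257)·(-0.0564170)/(-0.1083122) = 0.2924438;  |Δ| = 0.0107434
p(0.2924438) = 0.0004241
t5 = 0.2924438 − 0.0004241·(0.0107434)/(0.0210498) = 0.2922273;  |Δ| = 0.0002164
|t5 − t4| = 0.0002164 < 10^{-3}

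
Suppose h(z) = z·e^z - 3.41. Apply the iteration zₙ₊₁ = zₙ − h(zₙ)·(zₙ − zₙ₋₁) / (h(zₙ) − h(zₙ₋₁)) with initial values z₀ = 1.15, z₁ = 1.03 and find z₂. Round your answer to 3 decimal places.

h(1.15) = 0.22192, h(1.03) = -0.52490
z₂ = 1.03000 − (-0.52490)·(1.03000 − 1.15000) / (-0.52490 − 0.22192) = 1.03000 − (0.06299)/(-0.74682) = 1.11434

1.114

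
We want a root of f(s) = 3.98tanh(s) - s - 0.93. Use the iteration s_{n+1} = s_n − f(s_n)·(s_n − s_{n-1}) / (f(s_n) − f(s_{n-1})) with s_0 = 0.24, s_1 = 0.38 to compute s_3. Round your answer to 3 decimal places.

f(0.24) = -0.23273, f(0.38) = 0.13358
s_2 = 0.38000 − 0.13358·(0.38000 − 0.24000) / (0.13358 − (-0.23273)) = 0.38000 − (0.01870)/(0.36630) = 0.32895
f(0.32895) = 0.00500
s_3 = 0.32895 − 0.00500·(0.32895 − 0.38000) / (0.00500 − 0.13358) = 0.32895 − (-0.00026)/(-0.12858) = 0.32696

0.327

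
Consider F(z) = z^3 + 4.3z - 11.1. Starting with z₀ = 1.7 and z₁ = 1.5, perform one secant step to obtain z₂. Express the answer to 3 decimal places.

1.606

F(1.7) = 1.12300, F(1.5) = -1.27500
z₂ = 1.50000 − (-1.27500)·(1.50000 − 1.70000) / (-1.27500 − 1.12300) = 1.50000 − (0.25500)/(-2.39800) = 1.60634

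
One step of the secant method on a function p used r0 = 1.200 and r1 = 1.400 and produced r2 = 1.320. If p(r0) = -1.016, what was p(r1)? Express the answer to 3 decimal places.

The secant line through (1.200, -1.016) and (1.400, p(r1)) crosses zero at r2 = 1.320.
So (1.200, -1.016), (1.400, p(r1)), (1.320, 0) are collinear:
p(r1) = -1.016 · (1.400 − 1.320) / (1.200 − 1.320) = -1.016 · (0.08000)/(-0.12000) = 0.67733

0.677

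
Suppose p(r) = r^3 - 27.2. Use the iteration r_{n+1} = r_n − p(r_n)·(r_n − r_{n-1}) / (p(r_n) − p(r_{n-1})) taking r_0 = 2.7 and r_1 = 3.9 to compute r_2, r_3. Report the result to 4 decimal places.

2.9276, 2.9875

p(2.7) = -7.517000, p(3.9) = 32.119000
r_2 = 3.900000 − 32.119000·(3.900000 − 2.700000) / (32.119000 − (-7.517000)) = 3.900000 − (38.542800)/(39.636000) = 2.927581
p(2.927581) = -2.108493
r_3 = 2.927581 − (-2.108493)·(2.927581 − 3.900000) / (-2.108493 − 32.119000) = 2.927581 − (2.050338)/(-34.227493) = 2.987484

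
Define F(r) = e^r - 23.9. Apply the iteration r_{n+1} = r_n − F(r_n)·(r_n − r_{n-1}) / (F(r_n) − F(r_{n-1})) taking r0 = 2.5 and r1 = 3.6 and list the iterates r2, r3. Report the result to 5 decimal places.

F(2.5) = -11.7175060, F(3.6) = 12.6982344
r2 = 3.6000000 − 12.6982344·(3.6000000 − 2.5000000) / (12.6982344 − (-11.7175060)) = 3.6000000 − (13.9680579)/(24.4157405) = 3.0279077
F(3.0279077) = -3.2460276
r3 = 3.0279077 − (-3.2460276)·(3.0279077 − 3.6000000) / (-3.2460276 − 12.6982344) = 3.0279077 − (1.8570275)/(-15.9442620) = 3.1443776

3.02791, 3.14438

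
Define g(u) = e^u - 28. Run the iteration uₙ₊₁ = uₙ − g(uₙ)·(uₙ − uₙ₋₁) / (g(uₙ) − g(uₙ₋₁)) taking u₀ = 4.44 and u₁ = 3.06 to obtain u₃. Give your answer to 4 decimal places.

3.3507

g(4.44) = 56.774942, g(3.06) = -6.672443
u₂ = 3.060000 − (-6.672443)·(3.060000 − 4.440000) / (-6.672443 − 56.774942) = 3.060000 − (9.207971)/(-63.447385) = 3.205128
g(3.205128) = -3.341352
u₃ = 3.205128 − (-3.341352)·(3.205128 − 3.060000) / (-3.341352 − (-6.672443)) = 3.205128 − (-0.484923)/(3.331091) = 3.350702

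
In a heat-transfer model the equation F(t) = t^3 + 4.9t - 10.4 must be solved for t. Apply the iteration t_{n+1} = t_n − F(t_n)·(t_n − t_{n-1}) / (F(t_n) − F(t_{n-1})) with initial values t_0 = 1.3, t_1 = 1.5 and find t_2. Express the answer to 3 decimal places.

1.470

F(1.3) = -1.83300, F(1.5) = 0.32500
t_2 = 1.50000 − 0.32500·(1.50000 − 1.30000) / (0.32500 − (-1.83300)) = 1.50000 − (0.06500)/(2.15800) = 1.46988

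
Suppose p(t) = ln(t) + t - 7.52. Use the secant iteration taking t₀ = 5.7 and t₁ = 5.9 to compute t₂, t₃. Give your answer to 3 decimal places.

p(5.7) = -0.07953, p(5.9) = 0.15495
t₂ = 5.90000 − 0.15495·(5.90000 − 5.70000) / (0.15495 − (-0.07953)) = 5.90000 − (0.03099)/(0.23449) = 5.76784
p(5.76784) = 0.00013
t₃ = 5.76784 − 0.00013·(5.76784 − 5.90000) / (0.00013 − 0.15495) = 5.76784 − (-0.00002)/(-0.15482) = 5.76772

5.768, 5.768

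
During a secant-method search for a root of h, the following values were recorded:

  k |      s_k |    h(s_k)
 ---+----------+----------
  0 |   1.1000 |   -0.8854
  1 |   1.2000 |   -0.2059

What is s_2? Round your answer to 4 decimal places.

1.2303

s_2 = 1.2000 − (-0.2059)·(1.2000 − 1.1000) / (-0.2059 − (-0.8854))
   = 1.2000 − (-0.020590)/(0.679500) = 1.230302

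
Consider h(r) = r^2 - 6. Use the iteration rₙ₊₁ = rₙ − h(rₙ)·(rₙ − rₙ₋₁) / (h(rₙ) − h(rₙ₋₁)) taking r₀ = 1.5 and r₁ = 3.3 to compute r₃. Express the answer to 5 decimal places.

h(1.5) = -3.7500000, h(3.3) = 4.8900000
r₂ = 3.3000000 − 4.8900000·(3.3000000 − 1.5000000) / (4.8900000 − (-3.7500000)) = 3.3000000 − (8.8020000)/(8.6400000) = 2.2812500
h(2.2812500) = -0.7958984
r₃ = 2.2812500 − (-0.7958984)·(2.2812500 − 3.3000000) / (-0.7958984 − 4.8900000) = 2.2812500 − (0.8108215)/(-5.6858984) = 2.4238522

2.42385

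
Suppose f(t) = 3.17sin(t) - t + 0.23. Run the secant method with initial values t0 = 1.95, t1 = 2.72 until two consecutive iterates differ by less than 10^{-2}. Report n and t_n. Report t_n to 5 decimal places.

f(1.95) = 1.2248023, f(2.72) = -1.1927911
t2 = 2.7200000 − (-1.1927911)·(0.7700000)/(-2.4175934) = 2.3400978;  |Δ| = 0.3799022
f(2.3400978) = 0.1672201
t3 = 2.3400978 − 0.1672201·(-0.3799022)/(1.3600111) = 2.3868086;  |Δ| = 0.0467108
f(2.3868086) = 0.0150579
t4 = 2.3868086 − 0.0150579·(0.0467108)/(-0.1521622) = 2.3914311;  |Δ| = 0.0046225
|t4 − t3| = 0.0046225 < 10^{-2}

n = 4, t_n = 2.39143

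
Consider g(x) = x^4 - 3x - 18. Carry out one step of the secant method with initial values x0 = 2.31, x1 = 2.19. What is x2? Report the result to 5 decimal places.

g(2.31) = 3.5439632, g(2.19) = -1.5674248
x2 = 2.1900000 − (-1.5674248)·(2.1900000 − 2.3100000) / (-1.5674248 − 3.5439632) = 2.1900000 − (0.1880910)/(-5.1113880) = 2.2267984

2.22680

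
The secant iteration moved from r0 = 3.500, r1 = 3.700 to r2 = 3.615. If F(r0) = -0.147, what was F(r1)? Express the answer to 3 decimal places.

The secant line through (3.500, -0.147) and (3.700, F(r1)) crosses zero at r2 = 3.615.
So (3.500, -0.147), (3.700, F(r1)), (3.615, 0) are collinear:
F(r1) = -0.147 · (3.700 − 3.615) / (3.500 − 3.615) = -0.147 · (0.08500)/(-0.11500) = 0.10865

0.109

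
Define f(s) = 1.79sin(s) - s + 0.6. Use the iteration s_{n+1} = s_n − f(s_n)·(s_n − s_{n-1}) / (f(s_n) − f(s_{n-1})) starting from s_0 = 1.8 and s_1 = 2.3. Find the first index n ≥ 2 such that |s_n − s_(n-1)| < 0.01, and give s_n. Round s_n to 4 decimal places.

n = 4, s_n = 2.1235

f(1.8) = 0.543187, f(2.3) = -0.365188
s_2 = 2.300000 − (-0.365188)·(0.500000)/(-0.908375) = 2.098988;  |Δ| = 0.201012
f(2.098988) = 0.047070
s_3 = 2.098988 − 0.047070·(-0.201012)/(0.412257) = 2.121939;  |Δ| = 0.022951
f(2.121939) = 0.003010
s_4 = 2.121939 − 0.003010·(0.022951)/(-0.044060) = 2.123507;  |Δ| = 0.001568
|s_4 − s_3| = 0.001568 < 0.01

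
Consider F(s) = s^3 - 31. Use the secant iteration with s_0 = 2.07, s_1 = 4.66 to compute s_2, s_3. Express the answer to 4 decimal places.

2.6908, 2.9684

F(2.07) = -22.130257, F(4.66) = 70.194696
s_2 = 4.660000 − 70.194696·(4.660000 − 2.070000) / (70.194696 − (-22.130257)) = 4.660000 − (181.804263)/(92.324953) = 2.690822
F(2.690822) = -11.517040
s_3 = 2.690822 − (-11.517040)·(2.690822 − 4.660000) / (-11.517040 − 70.194696) = 2.690822 − (22.679102)/(-81.711736) = 2.968372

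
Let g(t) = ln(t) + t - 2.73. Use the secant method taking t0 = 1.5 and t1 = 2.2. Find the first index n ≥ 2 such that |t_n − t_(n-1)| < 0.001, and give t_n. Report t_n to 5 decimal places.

n = 4, t_n = 2.02462

g(1.5) = -0.8245349, g(2.2) = 0.2584574
t2 = 2.2000000 − 0.2584574·(0.7000000)/(1.0829923) = 2.0329442;  |Δ| = 0.1670558
g(2.0329442) = 0.0124293
t3 = 2.0329442 − 0.0124293·(-0.1670558)/(-0.2460281) = 2.0245046;  |Δ| = 0.0084396
g(2.0245046) = -0.0001704
t4 = 2.0245046 − (-0.0001704)·(-0.0084396)/(-0.0125997) = 2.0246187;  |Δ| = 0.0001141
|t4 − t3| = 0.0001141 < 0.001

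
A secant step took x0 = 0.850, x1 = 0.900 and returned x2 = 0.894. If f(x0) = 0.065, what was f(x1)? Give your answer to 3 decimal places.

-0.009

The secant line through (0.850, 0.065) and (0.900, f(x1)) crosses zero at x2 = 0.894.
So (0.850, 0.065), (0.900, f(x1)), (0.894, 0) are collinear:
f(x1) = 0.065 · (0.900 − 0.894) / (0.850 − 0.894) = 0.065 · (0.00600)/(-0.04400) = -0.00886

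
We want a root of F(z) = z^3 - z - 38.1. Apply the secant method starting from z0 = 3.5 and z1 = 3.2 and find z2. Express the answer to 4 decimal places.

F(3.5) = 1.275000, F(3.2) = -8.532000
z2 = 3.200000 − (-8.532000)·(3.200000 − 3.500000) / (-8.532000 − 1.275000) = 3.200000 − (2.559600)/(-9.807000) = 3.460997

3.4610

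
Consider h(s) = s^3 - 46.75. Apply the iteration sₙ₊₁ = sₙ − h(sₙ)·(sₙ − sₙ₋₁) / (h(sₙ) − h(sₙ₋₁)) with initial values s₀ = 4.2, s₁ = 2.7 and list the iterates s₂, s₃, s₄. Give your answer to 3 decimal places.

3.446, 3.651, 3.600

h(4.2) = 27.33800, h(2.7) = -27.06700
s₂ = 2.70000 − (-27.06700)·(2.70000 − 4.20000) / (-27.06700 − 27.33800) = 2.70000 − (40.60050)/(-54.40500) = 3.44626
h(3.44626) = -5.81963
s₃ = 3.44626 − (-5.81963)·(3.44626 − 2.70000) / (-5.81963 − (-27.06700)) = 3.44626 − (-4.34298)/(21.24737) = 3.65066
h(3.65066) = 1.90371
s₄ = 3.65066 − 1.90371·(3.65066 − 3.44626) / (1.90371 − (-5.81963)) = 3.65066 − (0.38912)/(7.72334) = 3.60028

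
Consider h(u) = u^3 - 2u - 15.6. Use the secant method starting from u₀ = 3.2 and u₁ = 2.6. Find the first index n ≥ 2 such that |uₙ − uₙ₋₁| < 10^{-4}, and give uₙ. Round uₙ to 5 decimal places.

n = 5, uₙ = 2.76457

h(3.2) = 10.7680000, h(2.6) = -3.2240000
u₂ = 2.6000000 − (-3.2240000)·(-0.6000000)/(-13.9920000) = 2.7382504;  |Δ| = 0.1382504
h(2.7382504) = -0.5450569
u₃ = 2.7382504 − (-0.5450569)·(0.1382504)/(2.6789431) = 2.7663788;  |Δ| = 0.0281284
h(2.7663788) = 0.0379294
u₄ = 2.7663788 − 0.0379294·(0.0281284)/(0.5829864) = 2.7645488;  |Δ| = 0.0018300
h(2.7645488) = -0.0003980
u₅ = 2.7645488 − (-0.0003980)·(-0.0018300)/(-0.0383274) = 2.7645678;  |Δ| = 0.0000190
|u₅ − u₄| = 0.0000190 < 10^{-4}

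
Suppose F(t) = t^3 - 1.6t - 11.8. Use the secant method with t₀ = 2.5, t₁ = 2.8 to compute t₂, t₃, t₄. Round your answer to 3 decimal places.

2.509, 2.510, 2.510

F(2.5) = -0.17500, F(2.8) = 5.67200
t₂ = 2.80000 − 5.67200·(2.80000 − 2.50000) / (5.67200 − (-0.17500)) = 2.80000 − (1.70160)/(5.84700) = 2.50898
F(2.50898) = -0.02041
t₃ = 2.50898 − (-0.02041)·(2.50898 − 2.80000) / (-0.02041 − 5.67200) = 2.50898 − (0.00594)/(-5.69241) = 2.51002
F(2.51002) = -0.00237
t₄ = 2.51002 − (-0.00237)·(2.51002 − 2.50898) / (-0.00237 − (-0.02041)) = 2.51002 − (0.00000)/(0.01804) = 2.51016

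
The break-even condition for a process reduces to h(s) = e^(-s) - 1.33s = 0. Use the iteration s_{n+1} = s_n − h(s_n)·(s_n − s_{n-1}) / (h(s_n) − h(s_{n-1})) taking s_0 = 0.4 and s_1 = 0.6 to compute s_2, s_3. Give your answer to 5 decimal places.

h(0.4) = 0.1383200, h(0.6) = -0.2491884
s_2 = 0.6000000 − (-0.2491884)·(0.6000000 − 0.4000000) / (-0.2491884 − 0.1383200) = 0.6000000 − (-0.0498377)/(-0.3875084) = 0.4713894
h(0.4713894) = -0.0028135
s_3 = 0.4713894 − (-0.0028135)·(0.4713894 − 0.6000000) / (-0.0028135 − (-0.2491884)) = 0.4713894 − (0.0003618)/(0.2463749) = 0.4699208

0.47139, 0.46992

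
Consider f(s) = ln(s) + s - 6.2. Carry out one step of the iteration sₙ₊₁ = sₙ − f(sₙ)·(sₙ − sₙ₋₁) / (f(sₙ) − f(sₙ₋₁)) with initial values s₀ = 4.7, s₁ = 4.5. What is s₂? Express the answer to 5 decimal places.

4.66093

f(4.7) = 0.0475625, f(4.5) = -0.1959226
s₂ = 4.5000000 − (-0.1959226)·(4.5000000 − 4.7000000) / (-0.1959226 − 0.0475625) = 4.5000000 − (0.0391845)/(-0.2434851) = 4.6609319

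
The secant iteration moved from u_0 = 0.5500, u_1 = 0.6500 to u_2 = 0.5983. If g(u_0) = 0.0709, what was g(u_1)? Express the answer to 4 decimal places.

-0.0759

The secant line through (0.5500, 0.0709) and (0.6500, g(u_1)) crosses zero at u_2 = 0.5983.
So (0.5500, 0.0709), (0.6500, g(u_1)), (0.5983, 0) are collinear:
g(u_1) = 0.0709 · (0.6500 − 0.5983) / (0.5500 − 0.5983) = 0.0709 · (0.051700)/(-0.048300) = -0.075891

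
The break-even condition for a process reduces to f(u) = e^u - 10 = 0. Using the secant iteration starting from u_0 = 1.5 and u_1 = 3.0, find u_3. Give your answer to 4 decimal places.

2.2157

f(1.5) = -5.518311, f(3.0) = 10.085537
u_2 = 3.000000 − 10.085537·(3.000000 − 1.500000) / (10.085537 − (-5.518311)) = 3.000000 − (15.128305)/(15.603848) = 2.030476
f(2.030476) = -2.382289
u_3 = 2.030476 − (-2.382289)·(2.030476 − 3.000000) / (-2.382289 − 10.085537) = 2.030476 − (2.309686)/(-12.467826) = 2.215728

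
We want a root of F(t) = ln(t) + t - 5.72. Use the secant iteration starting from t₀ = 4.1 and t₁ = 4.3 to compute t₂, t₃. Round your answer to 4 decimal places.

4.2688, 4.2687

F(4.1) = -0.209013, F(4.3) = 0.038615
t₂ = 4.300000 − 0.038615·(4.300000 − 4.100000) / (0.038615 − (-0.209013)) = 4.300000 − (0.007723)/(0.247628) = 4.268812
F(4.268812) = 0.000148
t₃ = 4.268812 − 0.000148·(4.268812 − 4.300000) / (0.000148 − 0.038615) = 4.268812 − (-0.000005)/(-0.038467) = 4.268692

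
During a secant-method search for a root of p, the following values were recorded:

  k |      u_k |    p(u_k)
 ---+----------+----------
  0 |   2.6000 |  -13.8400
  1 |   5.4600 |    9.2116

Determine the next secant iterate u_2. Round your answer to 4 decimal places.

u_2 = 5.4600 − 9.2116·(5.4600 − 2.6000) / (9.2116 − (-13.8400))
   = 5.4600 − (26.345176)/(23.051600) = 4.317122

4.3171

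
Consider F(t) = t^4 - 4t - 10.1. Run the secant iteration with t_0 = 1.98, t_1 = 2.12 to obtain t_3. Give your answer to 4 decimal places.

F(1.98) = -2.650464, F(2.12) = 1.619631
t_2 = 2.120000 − 1.619631·(2.120000 − 1.980000) / (1.619631 − (-2.650464)) = 2.120000 − (0.226748)/(4.270095) = 2.066899
F(2.066899) = -0.117016
t_3 = 2.066899 − (-0.117016)·(2.066899 − 2.120000) / (-0.117016 − 1.619631) = 2.066899 − (0.006214)/(-1.736648) = 2.070477

2.0705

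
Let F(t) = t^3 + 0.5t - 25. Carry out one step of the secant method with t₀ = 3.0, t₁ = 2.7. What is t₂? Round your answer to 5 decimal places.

2.85938

F(3.0) = 3.5000000, F(2.7) = -3.9670000
t₂ = 2.7000000 − (-3.9670000)·(2.7000000 − 3.0000000) / (-3.9670000 − 3.5000000) = 2.7000000 − (1.1901000)/(-7.4670000) = 2.8593813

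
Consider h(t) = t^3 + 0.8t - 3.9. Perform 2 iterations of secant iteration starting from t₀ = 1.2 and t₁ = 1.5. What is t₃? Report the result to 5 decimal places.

h(1.2) = -1.2120000, h(1.5) = 0.6750000
t₂ = 1.5000000 − 0.6750000·(1.5000000 − 1.2000000) / (0.6750000 − (-1.2120000)) = 1.5000000 − (0.2025000)/(1.8870000) = 1.3926868
h(1.3926868) = -0.0846279
t₃ = 1.3926868 − (-0.0846279)·(1.3926868 − 1.5000000) / (-0.0846279 − 0.6750000) = 1.3926868 − (0.0090817)/(-0.7596279) = 1.4046423

1.40464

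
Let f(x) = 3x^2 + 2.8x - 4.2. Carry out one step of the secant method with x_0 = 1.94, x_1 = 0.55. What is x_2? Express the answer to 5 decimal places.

0.72064

f(1.94) = 12.5228000, f(0.55) = -1.7525000
x_2 = 0.5500000 − (-1.7525000)·(0.5500000 − 1.9400000) / (-1.7525000 − 12.5228000) = 0.5500000 − (2.4359750)/(-14.2753000) = 0.7206426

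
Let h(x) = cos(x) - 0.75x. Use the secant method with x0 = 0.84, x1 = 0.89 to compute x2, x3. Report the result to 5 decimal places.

0.86479, 0.86493

h(0.84) = 0.0374628, h(0.89) = -0.0380880
x2 = 0.8900000 − (-0.0380880)·(0.8900000 − 0.8400000) / (-0.0380880 − 0.0374628) = 0.8900000 − (-0.0019044)/(-0.0755508) = 0.8647931
h(0.8647931) = 0.0002027
x3 = 0.8647931 − 0.0002027·(0.8647931 − 0.8900000) / (0.0002027 − (-0.0380880)) = 0.8647931 − (-0.0000051)/(0.0382907) = 0.8649266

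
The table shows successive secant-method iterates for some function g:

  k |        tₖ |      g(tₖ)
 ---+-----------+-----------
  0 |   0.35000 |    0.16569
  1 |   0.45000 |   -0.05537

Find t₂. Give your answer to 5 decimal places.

t₂ = 0.45000 − (-0.05537)·(0.45000 − 0.35000) / (-0.05537 − 0.16569)
   = 0.45000 − (-0.0055370)/(-0.2210600) = 0.4249525

0.42495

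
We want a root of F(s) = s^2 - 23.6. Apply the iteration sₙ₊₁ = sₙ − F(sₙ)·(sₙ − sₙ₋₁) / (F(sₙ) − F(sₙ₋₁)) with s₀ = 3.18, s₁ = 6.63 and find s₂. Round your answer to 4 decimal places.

F(3.18) = -13.487600, F(6.63) = 20.356900
s₂ = 6.630000 − 20.356900·(6.630000 − 3.180000) / (20.356900 − (-13.487600)) = 6.630000 − (70.231305)/(33.844500) = 4.554883

4.5549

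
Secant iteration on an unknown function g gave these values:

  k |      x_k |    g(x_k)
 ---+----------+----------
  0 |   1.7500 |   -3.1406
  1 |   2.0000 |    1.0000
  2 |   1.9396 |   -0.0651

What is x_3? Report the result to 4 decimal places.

1.9433

x_3 = 1.9396 − (-0.0651)·(1.9396 − 2.0000) / (-0.0651 − 1.0000)
   = 1.9396 − (0.003932)/(-1.065100) = 1.943292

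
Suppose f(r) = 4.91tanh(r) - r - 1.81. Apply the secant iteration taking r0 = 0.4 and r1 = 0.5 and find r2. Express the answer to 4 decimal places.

f(0.4) = -0.344451, f(0.5) = -0.041005
r2 = 0.500000 − (-0.041005)·(0.500000 − 0.400000) / (-0.041005 − (-0.344451)) = 0.500000 − (-0.004100)/(0.303446) = 0.513513

0.5135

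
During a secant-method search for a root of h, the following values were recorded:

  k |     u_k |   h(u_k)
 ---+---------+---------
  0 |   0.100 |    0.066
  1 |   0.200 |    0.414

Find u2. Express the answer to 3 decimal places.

u2 = 0.200 − 0.414·(0.200 − 0.100) / (0.414 − 0.066)
   = 0.200 − (0.04140)/(0.34800) = 0.08103

0.081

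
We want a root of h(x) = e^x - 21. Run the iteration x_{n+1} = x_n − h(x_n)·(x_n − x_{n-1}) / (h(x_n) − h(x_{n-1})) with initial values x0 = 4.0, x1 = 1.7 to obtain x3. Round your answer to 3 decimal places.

3.629

h(4.0) = 33.59815, h(1.7) = -15.52605
x2 = 1.70000 − (-15.52605)·(1.70000 − 4.00000) / (-15.52605 − 33.59815) = 1.70000 − (35.70992)/(-49.12420) = 2.42693
h(2.42693) = -9.67592
x3 = 2.42693 − (-9.67592)·(2.42693 − 1.70000) / (-9.67592 − (-15.52605)) = 2.42693 − (-7.03373)/(5.85013) = 3.62925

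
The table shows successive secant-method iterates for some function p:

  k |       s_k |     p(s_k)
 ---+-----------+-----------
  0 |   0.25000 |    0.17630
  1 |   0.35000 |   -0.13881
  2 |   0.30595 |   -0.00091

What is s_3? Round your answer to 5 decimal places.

s_3 = 0.30595 − (-0.00091)·(0.30595 − 0.35000) / (-0.00091 − (-0.13881))
   = 0.30595 − (0.0000401)/(0.1379000) = 0.3056593

0.30566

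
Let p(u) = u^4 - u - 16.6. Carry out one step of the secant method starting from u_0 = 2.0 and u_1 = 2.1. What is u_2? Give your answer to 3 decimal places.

2.078

p(2.0) = -2.60000, p(2.1) = 0.74810
u_2 = 2.10000 − 0.74810·(2.10000 − 2.00000) / (0.74810 − (-2.60000)) = 2.10000 − (0.07481)/(3.34810) = 2.07766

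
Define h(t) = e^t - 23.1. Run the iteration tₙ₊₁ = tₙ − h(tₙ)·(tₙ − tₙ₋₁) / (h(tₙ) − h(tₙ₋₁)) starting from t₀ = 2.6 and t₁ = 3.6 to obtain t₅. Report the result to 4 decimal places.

h(2.6) = -9.636262, h(3.6) = 13.498234
t₂ = 3.600000 − 13.498234·(3.600000 − 2.600000) / (13.498234 − (-9.636262)) = 3.600000 − (13.498234)/(23.134496) = 3.016532
h(3.016532) = -2.679646
t₃ = 3.016532 − (-2.679646)·(3.016532 − 3.600000) / (-2.679646 − 13.498234) = 3.016532 − (1.563487)/(-16.177880) = 3.113176
h(3.113176) = -0.607641
t₄ = 3.113176 − (-0.607641)·(3.113176 − 3.016532) / (-0.607641 − (-2.679646)) = 3.113176 − (-0.058725)/(2.072005) = 3.141518
h(3.141518) = 0.038955
t₅ = 3.141518 − 0.038955·(3.141518 − 3.113176) / (0.038955 − (-0.607641)) = 3.141518 − (0.001104)/(0.646595) = 3.139810

3.1398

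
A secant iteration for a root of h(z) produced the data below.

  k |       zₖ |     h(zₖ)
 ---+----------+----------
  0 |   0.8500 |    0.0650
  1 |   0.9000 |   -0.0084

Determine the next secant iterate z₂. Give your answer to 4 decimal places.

z₂ = 0.9000 − (-0.0084)·(0.9000 − 0.8500) / (-0.0084 − 0.0650)
   = 0.9000 − (-0.000420)/(-0.073400) = 0.894278

0.8943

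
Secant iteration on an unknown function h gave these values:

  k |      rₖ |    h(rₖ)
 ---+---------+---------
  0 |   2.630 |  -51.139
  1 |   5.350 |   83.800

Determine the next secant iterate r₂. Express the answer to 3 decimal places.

3.661

r₂ = 5.350 − 83.800·(5.350 − 2.630) / (83.800 − (-51.139))
   = 5.350 − (227.93600)/(134.93900) = 3.66082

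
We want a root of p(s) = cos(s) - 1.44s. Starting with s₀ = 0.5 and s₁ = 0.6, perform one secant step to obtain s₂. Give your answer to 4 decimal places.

p(0.5) = 0.157583, p(0.6) = -0.038664
s₂ = 0.600000 − (-0.038664)·(0.600000 − 0.500000) / (-0.038664 − 0.157583) = 0.600000 − (-0.003866)/(-0.196247) = 0.580298

0.5803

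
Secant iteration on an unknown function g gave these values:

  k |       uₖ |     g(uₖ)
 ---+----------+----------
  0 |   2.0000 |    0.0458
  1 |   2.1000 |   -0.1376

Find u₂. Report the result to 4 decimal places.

u₂ = 2.1000 − (-0.1376)·(2.1000 − 2.0000) / (-0.1376 − 0.0458)
   = 2.1000 − (-0.013760)/(-0.183400) = 2.024973

2.0250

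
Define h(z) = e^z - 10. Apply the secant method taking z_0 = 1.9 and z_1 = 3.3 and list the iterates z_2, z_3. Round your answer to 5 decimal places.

2.12714, 2.22795

h(1.9) = -3.3141056, h(3.3) = 17.1126389
z_2 = 3.3000000 − 17.1126389·(3.3000000 − 1.9000000) / (17.1126389 − (-3.3141056)) = 3.3000000 − (23.9576945)/(20.4267445) = 2.1271408
h(2.1271408) = -1.6091583
z_3 = 2.1271408 − (-1.6091583)·(2.1271408 − 3.3000000) / (-1.6091583 − 17.1126389) = 2.1271408 − (1.8873161)/(-18.7217972) = 2.2279493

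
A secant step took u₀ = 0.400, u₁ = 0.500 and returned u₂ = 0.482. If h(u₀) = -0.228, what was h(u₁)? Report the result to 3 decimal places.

The secant line through (0.400, -0.228) and (0.500, h(u₁)) crosses zero at u₂ = 0.482.
So (0.400, -0.228), (0.500, h(u₁)), (0.482, 0) are collinear:
h(u₁) = -0.228 · (0.500 − 0.482) / (0.400 − 0.482) = -0.228 · (0.01800)/(-0.08200) = 0.05005

0.050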